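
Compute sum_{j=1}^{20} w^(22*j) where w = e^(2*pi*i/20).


Step 1: The sum sum_{j=1}^{n} w^(k*j) equals n if n | k, else 0.
Step 2: Here n = 20, k = 22
Step 3: Does n divide k? 20 | 22 -> False
Step 4: Sum = 0

0


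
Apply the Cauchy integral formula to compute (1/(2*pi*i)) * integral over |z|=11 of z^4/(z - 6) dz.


Step 1: f(z) = z^4, a = 6 is inside |z| = 11
Step 2: By Cauchy integral formula: (1/(2pi*i)) * integral = f(a)
Step 3: f(6) = 6^4 = 1296

1296


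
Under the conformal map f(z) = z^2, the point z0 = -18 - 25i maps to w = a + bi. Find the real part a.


Step 1: z0 = -18 - 25i
Step 2: z0^2 = (-18)^2 - (-25)^2 + 900i
Step 3: real part = 324 - 625 = -301

-301


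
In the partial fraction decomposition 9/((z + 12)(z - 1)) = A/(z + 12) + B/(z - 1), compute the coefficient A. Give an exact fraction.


Step 1: Multiply both sides by (z + 12) and set z = -12
Step 2: A = 9 / (-12 - 1)
Step 3: A = 9 / (-13)
Step 4: A = -9/13

-9/13


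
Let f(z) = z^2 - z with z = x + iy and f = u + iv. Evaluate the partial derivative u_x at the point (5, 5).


Step 1: f(z) = (x+iy)^2 - (x+iy) + 0
Step 2: u = (x^2 - y^2) - x + 0
Step 3: u_x = 2x - 1
Step 4: At (5, 5): u_x = 10 - 1 = 9

9


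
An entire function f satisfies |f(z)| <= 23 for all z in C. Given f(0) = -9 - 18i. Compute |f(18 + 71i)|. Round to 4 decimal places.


Step 1: By Liouville's theorem, a bounded entire function is constant.
Step 2: f(z) = f(0) = -9 - 18i for all z.
Step 3: |f(w)| = |-9 - 18i| = sqrt(81 + 324)
Step 4: = 20.1246

20.1246


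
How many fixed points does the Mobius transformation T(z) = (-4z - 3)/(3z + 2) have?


Step 1: Fixed points satisfy T(z) = z
Step 2: 3z^2 + 6z + 3 = 0
Step 3: Discriminant = 6^2 - 4*3*3 = 0
Step 4: Number of fixed points = 1

1


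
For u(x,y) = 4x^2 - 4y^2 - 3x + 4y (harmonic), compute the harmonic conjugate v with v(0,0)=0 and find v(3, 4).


Step 1: v_x = -u_y = 8y - 4
Step 2: v_y = u_x = 8x - 3
Step 3: v = 8xy - 4x - 3y + C
Step 4: v(0,0) = 0 => C = 0
Step 5: v(3, 4) = 72

72


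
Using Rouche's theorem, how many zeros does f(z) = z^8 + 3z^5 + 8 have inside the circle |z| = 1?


Step 1: On |z| = 1 the three terms have sizes |z^8| = 1^8 = 1, |3z^5| = 3*1^5 = 3, |8| = 8
Step 2: The dominant term is g(z) = 8; let h(z) = z^8 + 3z^5 so f = g + h
Step 3: On |z| = 1: |g| = 8 and |h| <= 1 + 3 = 4
Step 4: Since 8 > 4, |h| < |g| on |z| = 1, so by Rouche f has the same number of zeros as g inside |z| < 1
Step 5: g(z) = 8 is a nonzero constant with no zeros inside |z| < 1. Answer = 0

0


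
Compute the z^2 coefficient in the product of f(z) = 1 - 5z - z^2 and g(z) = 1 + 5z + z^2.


Step 1: z^2 term in f*g comes from: (1)*(z^2) + (-5z)*(5z) + (-z^2)*(1)
Step 2: = 1 - 25 - 1
Step 3: = -25

-25


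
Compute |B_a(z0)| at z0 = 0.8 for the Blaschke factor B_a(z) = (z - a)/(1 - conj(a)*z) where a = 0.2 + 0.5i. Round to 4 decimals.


Step 1: Numerator z0 - a = 0.8 - (0.2 + 0.5i) = 0.6 - 0.5i
Step 2: Denominator 1 - conj(a)*z0 = 1 - (0.2 - 0.5i)*0.8 = 0.84 + 0.4i
Step 3: |z0 - a|^2 = 0.6^2 + (-0.5)^2 = 0.61; |1 - conj(a)*z0|^2 = 0.84^2 + 0.4^2 = 0.8656
Step 4: |B_a(0.8)| = sqrt(0.61 / 0.8656) = sqrt(0.704713)
Step 5: = 0.8395

0.8395


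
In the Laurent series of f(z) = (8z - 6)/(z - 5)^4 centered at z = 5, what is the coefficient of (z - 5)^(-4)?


Step 1: Write the numerator in powers of (z - 5): 8z - 6 = 8(z - 5) + (8*5 - 6) = 8(z - 5) + 34
Step 2: Divide by (z - 5)^4: f(z) = 34(z - 5)^(-4) + 8(z - 5)^(-3)
Step 3: This finite sum is the Laurent series of f about z = 5.
Step 4: Coefficient of (z - 5)^(-4) = 8*5 - 6 = 34

34


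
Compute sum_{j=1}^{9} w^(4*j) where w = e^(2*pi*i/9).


Step 1: The sum sum_{j=1}^{n} w^(k*j) equals n if n | k, else 0.
Step 2: Here n = 9, k = 4
Step 3: Does n divide k? 9 | 4 -> False
Step 4: Sum = 0

0


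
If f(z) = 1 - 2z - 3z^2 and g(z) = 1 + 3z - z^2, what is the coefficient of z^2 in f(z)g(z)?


Step 1: z^2 term in f*g comes from: (1)*(-z^2) + (-2z)*(3z) + (-3z^2)*(1)
Step 2: = -1 - 6 - 3
Step 3: = -10

-10


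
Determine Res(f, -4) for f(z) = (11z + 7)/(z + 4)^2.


Step 1: Pole of order 2 at z = -4
Step 2: Res = lim d/dz [(z + 4)^2 * f(z)] as z -> -4
Step 3: (z + 4)^2 * f(z) = 11z + 7
Step 4: d/dz[11z + 7] = 11

11


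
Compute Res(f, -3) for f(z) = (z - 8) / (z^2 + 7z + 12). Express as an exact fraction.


Step 1: Q(z) = z^2 + 7z + 12 = (z + 3)(z + 4)
Step 2: Q'(z) = 2z + 7
Step 3: Q'(-3) = 1, P(-3) = -11
Step 4: Res = P(-3)/Q'(-3) = -11/1 = -11

-11


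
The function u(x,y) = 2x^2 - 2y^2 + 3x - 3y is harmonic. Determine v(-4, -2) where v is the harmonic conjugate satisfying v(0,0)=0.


Step 1: v_x = -u_y = 4y + 3
Step 2: v_y = u_x = 4x + 3
Step 3: v = 4xy + 3x + 3y + C
Step 4: v(0,0) = 0 => C = 0
Step 5: v(-4, -2) = 14

14


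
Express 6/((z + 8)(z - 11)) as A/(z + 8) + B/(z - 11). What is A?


Step 1: Multiply both sides by (z + 8) and set z = -8
Step 2: A = 6 / (-8 - 11)
Step 3: A = 6 / (-19)
Step 4: A = -6/19

-6/19


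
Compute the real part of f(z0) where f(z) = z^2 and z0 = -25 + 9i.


Step 1: z0 = -25 + 9i
Step 2: z0^2 = (-25)^2 - 9^2 - 450i
Step 3: real part = 625 - 81 = 544

544


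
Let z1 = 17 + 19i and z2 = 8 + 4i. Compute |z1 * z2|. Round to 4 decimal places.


Step 1: |z1| = sqrt(17^2 + 19^2) = sqrt(650)
Step 2: |z2| = sqrt(8^2 + 4^2) = sqrt(80)
Step 3: |z1*z2| = |z1|*|z2| = sqrt(650) * sqrt(80) = sqrt(650 * 80) = sqrt(52000)
Step 4: = 228.0351

228.0351


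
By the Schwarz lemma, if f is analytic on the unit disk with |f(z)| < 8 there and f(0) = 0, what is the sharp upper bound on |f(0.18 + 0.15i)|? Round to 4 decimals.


Step 1: g = f/8 maps D -> D with g(0) = 0, so by the Schwarz lemma |g(z)| <= |z|, i.e. |f(z)| <= 8|z|; this is sharp (f(z) = 8z).
Step 2: |z0|^2 = 0.18^2 + 0.15^2 = 0.0549
Step 3: |z0| = sqrt(0.0549) = 0.234307
Step 4: Best bound = 8 * |z0| = 8 * 0.234307 = 1.8745

1.8745


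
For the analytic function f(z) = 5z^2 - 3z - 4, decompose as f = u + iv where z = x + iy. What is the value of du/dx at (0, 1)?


Step 1: f(z) = 5(x+iy)^2 - 3(x+iy) - 4
Step 2: u = 5(x^2 - y^2) - 3x - 4
Step 3: u_x = 10x - 3
Step 4: At (0, 1): u_x = 0 - 3 = -3

-3


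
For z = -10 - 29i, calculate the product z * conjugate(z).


Step 1: conj(z) = -10 + 29i
Step 2: z * conj(z) = (-10)^2 + (-29)^2
Step 3: = 100 + 841 = 941

941


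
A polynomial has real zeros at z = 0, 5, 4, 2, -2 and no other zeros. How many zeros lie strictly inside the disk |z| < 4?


Step 1: Check each root:
  z = 0: |0| = 0 < 4
  z = 5: |5| = 5 >= 4
  z = 4: |4| = 4 >= 4
  z = 2: |2| = 2 < 4
  z = -2: |-2| = 2 < 4
Step 2: Count = 3

3


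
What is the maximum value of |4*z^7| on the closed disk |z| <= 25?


Step 1: On |z| = 25, |f(z)| = 4 * |z|^7 = 4 * 25^7
Step 2: By maximum modulus principle, maximum is on boundary.
Step 3: Maximum = 4 * 6103515625 = 24414062500

24414062500


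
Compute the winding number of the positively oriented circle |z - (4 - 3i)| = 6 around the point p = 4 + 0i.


Step 1: Center c = (4, -3), radius = 6
Step 2: |p - c|^2 = 0^2 + 3^2 = 9
Step 3: r^2 = 36
Step 4: |p-c| < r so winding number = 1

1


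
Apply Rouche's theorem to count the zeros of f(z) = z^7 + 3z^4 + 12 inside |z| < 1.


Step 1: On |z| = 1 the three terms have sizes |z^7| = 1^7 = 1, |3z^4| = 3*1^4 = 3, |12| = 12
Step 2: The dominant term is g(z) = 12; let h(z) = z^7 + 3z^4 so f = g + h
Step 3: On |z| = 1: |g| = 12 and |h| <= 1 + 3 = 4
Step 4: Since 12 > 4, |h| < |g| on |z| = 1, so by Rouche f has the same number of zeros as g inside |z| < 1
Step 5: g(z) = 12 is a nonzero constant with no zeros inside |z| < 1. Answer = 0

0


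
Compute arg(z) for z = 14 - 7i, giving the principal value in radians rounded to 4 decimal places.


Step 1: z = 14 - 7i
Step 2: arg(z) = atan2(-7, 14)
Step 3: arg(z) = -0.4636

-0.4636


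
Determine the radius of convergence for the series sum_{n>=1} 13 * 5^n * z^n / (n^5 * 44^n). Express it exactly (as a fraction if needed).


Step 1: General term a_n = 13 * 5^n / (n^5 * 44^n)
Step 2: By the root test, |a_n|^(1/n) = 13^(1/n) * 5 / (n^(5/n) * 44) -> 5/44 as n -> infinity (since 13^(1/n) -> 1 and n^(5/n) -> 1)
Step 3: R = 1/lim|a_n|^(1/n) = 44/5

44/5


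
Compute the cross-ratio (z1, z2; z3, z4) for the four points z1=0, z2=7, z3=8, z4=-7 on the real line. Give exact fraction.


Step 1: (z1-z3)(z2-z4) = (-8) * 14 = -112
Step 2: (z1-z4)(z2-z3) = 7 * (-1) = -7
Step 3: Cross-ratio = 112/7 = 16

16


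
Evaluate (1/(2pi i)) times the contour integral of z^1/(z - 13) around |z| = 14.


Step 1: f(z) = z^1, a = 13 is inside |z| = 14
Step 2: By Cauchy integral formula: (1/(2pi*i)) * integral = f(a)
Step 3: f(13) = 13^1 = 13

13


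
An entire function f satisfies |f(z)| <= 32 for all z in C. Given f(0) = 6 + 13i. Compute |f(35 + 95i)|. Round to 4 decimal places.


Step 1: By Liouville's theorem, a bounded entire function is constant.
Step 2: f(z) = f(0) = 6 + 13i for all z.
Step 3: |f(w)| = |6 + 13i| = sqrt(36 + 169)
Step 4: = 14.3178

14.3178


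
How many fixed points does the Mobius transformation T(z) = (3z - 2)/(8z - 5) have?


Step 1: Fixed points satisfy T(z) = z
Step 2: 8z^2 - 8z + 2 = 0
Step 3: Discriminant = (-8)^2 - 4*8*2 = 0
Step 4: Number of fixed points = 1

1


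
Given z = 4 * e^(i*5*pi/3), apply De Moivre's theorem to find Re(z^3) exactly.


Step 1: By De Moivre's theorem, z^3 = 4^3 * e^(i*3*5*pi/3) = 64 * (cos(5*pi) + i*sin(5*pi))
Step 2: |z|^3 = 4^3 = 64
Step 3: Reduce the angle mod 2*pi: 5*pi - 4*pi = pi
Step 4: cos(pi) = -1
Step 5: Re(z^3) = 64 * (-1) = -64

-64


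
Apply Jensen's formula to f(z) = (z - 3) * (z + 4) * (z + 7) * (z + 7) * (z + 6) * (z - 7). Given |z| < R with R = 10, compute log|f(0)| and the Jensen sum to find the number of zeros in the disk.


Jensen's formula: (1/2pi)*integral log|f(Re^it)|dt = log|f(0)| + sum_{|a_k|<R} log(R/|a_k|)
Step 1: f(0) = (-3) * 4 * 7 * 7 * 6 * (-7) = 24696
Step 2: log|f(0)| = log|3| + log|-4| + log|-7| + log|-7| + log|-6| + log|7| = 10.1144
Step 3: Zeros inside |z| < 10: 3, -4, -7, -7, -6, 7
Step 4: Jensen sum = log(10/3) + log(10/4) + log(10/7) + log(10/7) + log(10/6) + log(10/7) = 3.7011
Step 5: n(R) = number of terms in the Jensen sum = count of zeros inside |z| < 10 = 6

6


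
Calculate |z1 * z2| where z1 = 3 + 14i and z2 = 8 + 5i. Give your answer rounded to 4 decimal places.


Step 1: |z1| = sqrt(3^2 + 14^2) = sqrt(205)
Step 2: |z2| = sqrt(8^2 + 5^2) = sqrt(89)
Step 3: |z1*z2| = |z1|*|z2| = sqrt(205) * sqrt(89) = sqrt(205 * 89) = sqrt(18245)
Step 4: = 135.0741

135.0741


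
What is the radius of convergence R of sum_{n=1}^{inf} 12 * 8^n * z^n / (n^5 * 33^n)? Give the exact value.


Step 1: General term a_n = 12 * 8^n / (n^5 * 33^n)
Step 2: By the root test, |a_n|^(1/n) = 12^(1/n) * 8 / (n^(5/n) * 33) -> 8/33 as n -> infinity (since 12^(1/n) -> 1 and n^(5/n) -> 1)
Step 3: R = 1/lim|a_n|^(1/n) = 33/8

33/8


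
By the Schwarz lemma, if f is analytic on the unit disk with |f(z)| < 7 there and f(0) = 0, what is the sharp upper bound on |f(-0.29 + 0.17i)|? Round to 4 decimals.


Step 1: g = f/7 maps D -> D with g(0) = 0, so by the Schwarz lemma |g(z)| <= |z|, i.e. |f(z)| <= 7|z|; this is sharp (f(z) = 7z).
Step 2: |z0|^2 = (-0.29)^2 + 0.17^2 = 0.113
Step 3: |z0| = sqrt(0.113) = 0.336155
Step 4: Best bound = 7 * |z0| = 7 * 0.336155 = 2.3531

2.3531


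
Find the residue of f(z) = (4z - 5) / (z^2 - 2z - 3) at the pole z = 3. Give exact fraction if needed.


Step 1: Q(z) = z^2 - 2z - 3 = (z - 3)(z + 1)
Step 2: Q'(z) = 2z - 2
Step 3: Q'(3) = 4, P(3) = 7
Step 4: Res = P(3)/Q'(3) = 7/4 = 7/4

7/4


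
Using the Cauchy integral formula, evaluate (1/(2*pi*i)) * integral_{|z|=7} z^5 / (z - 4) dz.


Step 1: f(z) = z^5, a = 4 is inside |z| = 7
Step 2: By Cauchy integral formula: (1/(2pi*i)) * integral = f(a)
Step 3: f(4) = 4^5 = 1024

1024


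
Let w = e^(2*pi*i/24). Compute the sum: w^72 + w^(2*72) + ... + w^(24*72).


Step 1: The sum sum_{j=1}^{n} w^(k*j) equals n if n | k, else 0.
Step 2: Here n = 24, k = 72
Step 3: Does n divide k? 24 | 72 -> True
Step 4: Sum = 24

24


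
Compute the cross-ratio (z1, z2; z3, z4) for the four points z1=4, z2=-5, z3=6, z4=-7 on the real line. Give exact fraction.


Step 1: (z1-z3)(z2-z4) = (-2) * 2 = -4
Step 2: (z1-z4)(z2-z3) = 11 * (-11) = -121
Step 3: Cross-ratio = 4/121 = 4/121

4/121


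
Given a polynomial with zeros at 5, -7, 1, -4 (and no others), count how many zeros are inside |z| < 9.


Step 1: Check each root:
  z = 5: |5| = 5 < 9
  z = -7: |-7| = 7 < 9
  z = 1: |1| = 1 < 9
  z = -4: |-4| = 4 < 9
Step 2: Count = 4

4


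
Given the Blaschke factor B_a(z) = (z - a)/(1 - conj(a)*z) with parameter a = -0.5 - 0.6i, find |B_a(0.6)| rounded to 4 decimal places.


Step 1: Numerator z0 - a = 0.6 - (-0.5 - 0.6i) = 1.1 + 0.6i
Step 2: Denominator 1 - conj(a)*z0 = 1 - (-0.5 + 0.6i)*0.6 = 1.3 - 0.36i
Step 3: |z0 - a|^2 = 1.1^2 + 0.6^2 = 1.57; |1 - conj(a)*z0|^2 = 1.3^2 + (-0.36)^2 = 1.8196
Step 4: |B_a(0.6)| = sqrt(1.57 / 1.8196) = sqrt(0.862827)
Step 5: = 0.9289

0.9289


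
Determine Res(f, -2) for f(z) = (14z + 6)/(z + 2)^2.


Step 1: Pole of order 2 at z = -2
Step 2: Res = lim d/dz [(z + 2)^2 * f(z)] as z -> -2
Step 3: (z + 2)^2 * f(z) = 14z + 6
Step 4: d/dz[14z + 6] = 14

14


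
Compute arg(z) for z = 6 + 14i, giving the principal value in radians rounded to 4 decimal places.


Step 1: z = 6 + 14i
Step 2: arg(z) = atan2(14, 6)
Step 3: arg(z) = 1.1659

1.1659


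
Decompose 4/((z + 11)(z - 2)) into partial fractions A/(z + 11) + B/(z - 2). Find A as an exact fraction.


Step 1: Multiply both sides by (z + 11) and set z = -11
Step 2: A = 4 / (-11 - 2)
Step 3: A = 4 / (-13)
Step 4: A = -4/13

-4/13


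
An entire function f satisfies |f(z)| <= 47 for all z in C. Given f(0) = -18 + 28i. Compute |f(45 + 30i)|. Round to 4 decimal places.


Step 1: By Liouville's theorem, a bounded entire function is constant.
Step 2: f(z) = f(0) = -18 + 28i for all z.
Step 3: |f(w)| = |-18 + 28i| = sqrt(324 + 784)
Step 4: = 33.2866

33.2866


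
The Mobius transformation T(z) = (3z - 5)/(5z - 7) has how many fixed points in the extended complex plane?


Step 1: Fixed points satisfy T(z) = z
Step 2: 5z^2 - 10z + 5 = 0
Step 3: Discriminant = (-10)^2 - 4*5*5 = 0
Step 4: Number of fixed points = 1

1


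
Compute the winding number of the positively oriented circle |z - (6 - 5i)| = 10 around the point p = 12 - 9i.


Step 1: Center c = (6, -5), radius = 10
Step 2: |p - c|^2 = 6^2 + (-4)^2 = 52
Step 3: r^2 = 100
Step 4: |p-c| < r so winding number = 1

1


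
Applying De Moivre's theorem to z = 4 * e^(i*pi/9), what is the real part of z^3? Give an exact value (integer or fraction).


Step 1: By De Moivre's theorem, z^3 = 4^3 * e^(i*3*pi/9) = 64 * (cos(pi/3) + i*sin(pi/3))
Step 2: |z|^3 = 4^3 = 64
Step 3: The angle pi/3 already lies in [0, 2*pi)
Step 4: cos(pi/3) = 1/2
Step 5: Re(z^3) = 64 * 1/2 = 32

32


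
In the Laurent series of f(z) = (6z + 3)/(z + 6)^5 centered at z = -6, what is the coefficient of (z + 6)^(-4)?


Step 1: Write the numerator in powers of (z + 6): 6z + 3 = 6(z + 6) + (6*(-6) + 3) = 6(z + 6) - 33
Step 2: Divide by (z + 6)^5: f(z) = -33(z + 6)^(-5) + 6(z + 6)^(-4)
Step 3: This finite sum is the Laurent series of f about z = -6.
Step 4: Coefficient of (z + 6)^(-4) = coefficient of (z + 6) in the re-centred numerator = 6

6


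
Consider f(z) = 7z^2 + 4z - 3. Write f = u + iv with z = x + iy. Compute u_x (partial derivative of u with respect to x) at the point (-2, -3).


Step 1: f(z) = 7(x+iy)^2 + 4(x+iy) - 3
Step 2: u = 7(x^2 - y^2) + 4x - 3
Step 3: u_x = 14x + 4
Step 4: At (-2, -3): u_x = -28 + 4 = -24

-24


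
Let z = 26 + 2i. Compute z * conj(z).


Step 1: conj(z) = 26 - 2i
Step 2: z * conj(z) = 26^2 + 2^2
Step 3: = 676 + 4 = 680

680


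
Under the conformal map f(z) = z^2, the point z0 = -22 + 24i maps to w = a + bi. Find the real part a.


Step 1: z0 = -22 + 24i
Step 2: z0^2 = (-22)^2 - 24^2 - 1056i
Step 3: real part = 484 - 576 = -92

-92


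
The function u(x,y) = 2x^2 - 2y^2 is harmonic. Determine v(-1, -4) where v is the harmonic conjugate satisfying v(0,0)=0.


Step 1: v_x = -u_y = 4y + 0
Step 2: v_y = u_x = 4x + 0
Step 3: v = 4xy + C
Step 4: v(0,0) = 0 => C = 0
Step 5: v(-1, -4) = 16

16


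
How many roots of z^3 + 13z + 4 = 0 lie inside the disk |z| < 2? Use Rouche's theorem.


Step 1: On |z| = 2 the three terms have sizes |z^3| = 2^3 = 8, |13z| = 13*2 = 26, |4| = 4
Step 2: The dominant term is g(z) = 13z; let h(z) = z^3 + 4 so f = g + h
Step 3: On |z| = 2: |g| = 26 and |h| <= 8 + 4 = 12
Step 4: Since 26 > 12, |h| < |g| on |z| = 2, so by Rouche f has the same number of zeros as g inside |z| < 2
Step 5: g(z) = 13z has 1 zero (at the origin, multiplicity 1) inside |z| < 2. Answer = 1

1


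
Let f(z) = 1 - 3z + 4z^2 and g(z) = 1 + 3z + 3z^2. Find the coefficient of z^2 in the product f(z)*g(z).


Step 1: z^2 term in f*g comes from: (1)*(3z^2) + (-3z)*(3z) + (4z^2)*(1)
Step 2: = 3 - 9 + 4
Step 3: = -2

-2


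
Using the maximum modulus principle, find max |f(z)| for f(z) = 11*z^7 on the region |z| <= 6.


Step 1: On |z| = 6, |f(z)| = 11 * |z|^7 = 11 * 6^7
Step 2: By maximum modulus principle, maximum is on boundary.
Step 3: Maximum = 11 * 279936 = 3079296

3079296


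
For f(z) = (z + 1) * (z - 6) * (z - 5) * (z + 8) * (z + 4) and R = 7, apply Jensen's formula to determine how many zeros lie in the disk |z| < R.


Jensen's formula: (1/2pi)*integral log|f(Re^it)|dt = log|f(0)| + sum_{|a_k|<R} log(R/|a_k|)
Step 1: f(0) = 1 * (-6) * (-5) * 8 * 4 = 960
Step 2: log|f(0)| = log|-1| + log|6| + log|5| + log|-8| + log|-4| = 6.8669
Step 3: Zeros inside |z| < 7: -1, 6, 5, -4
Step 4: Jensen sum = log(7/1) + log(7/6) + log(7/5) + log(7/4) = 2.9961
Step 5: n(R) = number of terms in the Jensen sum = count of zeros inside |z| < 7 = 4

4


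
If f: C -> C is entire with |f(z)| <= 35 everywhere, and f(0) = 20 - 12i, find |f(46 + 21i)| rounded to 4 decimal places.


Step 1: By Liouville's theorem, a bounded entire function is constant.
Step 2: f(z) = f(0) = 20 - 12i for all z.
Step 3: |f(w)| = |20 - 12i| = sqrt(400 + 144)
Step 4: = 23.3238

23.3238


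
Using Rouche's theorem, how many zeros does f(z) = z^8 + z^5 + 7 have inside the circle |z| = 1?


Step 1: On |z| = 1 the three terms have sizes |z^8| = 1^8 = 1, |z^5| = 1^5 = 1, |7| = 7
Step 2: The dominant term is g(z) = 7; let h(z) = z^8 + z^5 so f = g + h
Step 3: On |z| = 1: |g| = 7 and |h| <= 1 + 1 = 2
Step 4: Since 7 > 2, |h| < |g| on |z| = 1, so by Rouche f has the same number of zeros as g inside |z| < 1
Step 5: g(z) = 7 is a nonzero constant with no zeros inside |z| < 1. Answer = 0

0


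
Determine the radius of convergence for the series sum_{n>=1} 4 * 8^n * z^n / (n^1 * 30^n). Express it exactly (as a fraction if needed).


Step 1: General term a_n = 4 * 8^n / (n^1 * 30^n)
Step 2: By the root test, |a_n|^(1/n) = 4^(1/n) * 8 / (n^(1/n) * 30) -> 8/30 as n -> infinity (since 4^(1/n) -> 1 and n^(1/n) -> 1)
Step 3: R = 1/lim|a_n|^(1/n) = 30/8 = 15/4

15/4


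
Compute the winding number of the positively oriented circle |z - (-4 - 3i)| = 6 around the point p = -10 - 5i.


Step 1: Center c = (-4, -3), radius = 6
Step 2: |p - c|^2 = (-6)^2 + (-2)^2 = 40
Step 3: r^2 = 36
Step 4: |p-c| > r so winding number = 0

0


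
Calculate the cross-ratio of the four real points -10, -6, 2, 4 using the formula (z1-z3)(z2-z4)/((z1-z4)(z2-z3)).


Step 1: (z1-z3)(z2-z4) = (-12) * (-10) = 120
Step 2: (z1-z4)(z2-z3) = (-14) * (-8) = 112
Step 3: Cross-ratio = 120/112 = 15/14

15/14


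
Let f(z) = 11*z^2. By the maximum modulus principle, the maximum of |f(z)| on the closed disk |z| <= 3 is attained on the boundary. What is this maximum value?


Step 1: On |z| = 3, |f(z)| = 11 * |z|^2 = 11 * 3^2
Step 2: By maximum modulus principle, maximum is on boundary.
Step 3: Maximum = 11 * 9 = 99

99


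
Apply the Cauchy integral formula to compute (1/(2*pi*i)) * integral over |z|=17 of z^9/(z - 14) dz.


Step 1: f(z) = z^9, a = 14 is inside |z| = 17
Step 2: By Cauchy integral formula: (1/(2pi*i)) * integral = f(a)
Step 3: f(14) = 14^9 = 20661046784

20661046784


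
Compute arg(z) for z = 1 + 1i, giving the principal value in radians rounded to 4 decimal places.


Step 1: z = 1 + 1i
Step 2: arg(z) = atan2(1, 1)
Step 3: arg(z) = 0.7854

0.7854


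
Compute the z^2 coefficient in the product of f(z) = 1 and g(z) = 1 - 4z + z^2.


Step 1: z^2 term in f*g comes from: (1)*(z^2) + (0)*(-4z) + (0)*(1)
Step 2: = 1 + 0 + 0
Step 3: = 1

1


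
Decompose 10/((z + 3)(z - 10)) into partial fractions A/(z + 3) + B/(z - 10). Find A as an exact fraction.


Step 1: Multiply both sides by (z + 3) and set z = -3
Step 2: A = 10 / (-3 - 10)
Step 3: A = 10 / (-13)
Step 4: A = -10/13

-10/13


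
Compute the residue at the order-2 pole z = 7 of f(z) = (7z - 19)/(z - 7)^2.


Step 1: Pole of order 2 at z = 7
Step 2: Res = lim d/dz [(z - 7)^2 * f(z)] as z -> 7
Step 3: (z - 7)^2 * f(z) = 7z - 19
Step 4: d/dz[7z - 19] = 7

7


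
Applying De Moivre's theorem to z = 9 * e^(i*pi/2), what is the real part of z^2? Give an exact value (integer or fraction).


Step 1: By De Moivre's theorem, z^2 = 9^2 * e^(i*2*pi/2) = 81 * (cos(pi) + i*sin(pi))
Step 2: |z|^2 = 9^2 = 81
Step 3: The angle pi already lies in [0, 2*pi)
Step 4: cos(pi) = -1
Step 5: Re(z^2) = 81 * (-1) = -81

-81


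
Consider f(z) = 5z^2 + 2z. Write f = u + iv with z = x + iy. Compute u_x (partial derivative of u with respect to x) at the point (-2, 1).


Step 1: f(z) = 5(x+iy)^2 + 2(x+iy) + 0
Step 2: u = 5(x^2 - y^2) + 2x + 0
Step 3: u_x = 10x + 2
Step 4: At (-2, 1): u_x = -20 + 2 = -18

-18


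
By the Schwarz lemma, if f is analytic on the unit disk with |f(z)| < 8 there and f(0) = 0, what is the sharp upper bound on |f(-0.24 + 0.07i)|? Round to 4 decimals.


Step 1: g = f/8 maps D -> D with g(0) = 0, so by the Schwarz lemma |g(z)| <= |z|, i.e. |f(z)| <= 8|z|; this is sharp (f(z) = 8z).
Step 2: |z0|^2 = (-0.24)^2 + 0.07^2 = 0.0625
Step 3: |z0| = sqrt(0.0625) = 0.25
Step 4: Best bound = 8 * |z0| = 8 * 0.25 = 2.0

2.0


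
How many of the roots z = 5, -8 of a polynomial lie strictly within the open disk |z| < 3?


Step 1: Check each root:
  z = 5: |5| = 5 >= 3
  z = -8: |-8| = 8 >= 3
Step 2: Count = 0

0


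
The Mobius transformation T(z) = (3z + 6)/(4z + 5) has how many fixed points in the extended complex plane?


Step 1: Fixed points satisfy T(z) = z
Step 2: 4z^2 + 2z - 6 = 0
Step 3: Discriminant = 2^2 - 4*4*(-6) = 100
Step 4: Number of fixed points = 2

2


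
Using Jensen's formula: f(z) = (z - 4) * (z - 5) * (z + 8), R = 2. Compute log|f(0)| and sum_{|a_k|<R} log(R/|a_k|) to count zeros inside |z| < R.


Jensen's formula: (1/2pi)*integral log|f(Re^it)|dt = log|f(0)| + sum_{|a_k|<R} log(R/|a_k|)
Step 1: f(0) = (-4) * (-5) * 8 = 160
Step 2: log|f(0)| = log|4| + log|5| + log|-8| = 5.0752
Step 3: Zeros inside |z| < 2: none
Step 4: Jensen sum = (empty sum) = 0
Step 5: n(R) = number of terms in the Jensen sum = count of zeros inside |z| < 2 = 0

0


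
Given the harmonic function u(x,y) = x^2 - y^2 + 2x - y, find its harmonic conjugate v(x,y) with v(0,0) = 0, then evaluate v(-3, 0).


Step 1: v_x = -u_y = 2y + 1
Step 2: v_y = u_x = 2x + 2
Step 3: v = 2xy + x + 2y + C
Step 4: v(0,0) = 0 => C = 0
Step 5: v(-3, 0) = -3

-3


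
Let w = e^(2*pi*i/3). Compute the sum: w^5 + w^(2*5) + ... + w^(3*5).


Step 1: The sum sum_{j=1}^{n} w^(k*j) equals n if n | k, else 0.
Step 2: Here n = 3, k = 5
Step 3: Does n divide k? 3 | 5 -> False
Step 4: Sum = 0

0


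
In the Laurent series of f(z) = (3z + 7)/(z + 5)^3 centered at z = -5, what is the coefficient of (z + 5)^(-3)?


Step 1: Write the numerator in powers of (z + 5): 3z + 7 = 3(z + 5) + (3*(-5) + 7) = 3(z + 5) - 8
Step 2: Divide by (z + 5)^3: f(z) = -8(z + 5)^(-3) + 3(z + 5)^(-2)
Step 3: This finite sum is the Laurent series of f about z = -5.
Step 4: Coefficient of (z + 5)^(-3) = 3*(-5) + 7 = -8

-8


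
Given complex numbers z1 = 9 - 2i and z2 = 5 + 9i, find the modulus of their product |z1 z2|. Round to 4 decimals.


Step 1: |z1| = sqrt(9^2 + (-2)^2) = sqrt(85)
Step 2: |z2| = sqrt(5^2 + 9^2) = sqrt(106)
Step 3: |z1*z2| = |z1|*|z2| = sqrt(85) * sqrt(106) = sqrt(85 * 106) = sqrt(9010)
Step 4: = 94.921

94.921


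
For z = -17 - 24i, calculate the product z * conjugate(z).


Step 1: conj(z) = -17 + 24i
Step 2: z * conj(z) = (-17)^2 + (-24)^2
Step 3: = 289 + 576 = 865

865


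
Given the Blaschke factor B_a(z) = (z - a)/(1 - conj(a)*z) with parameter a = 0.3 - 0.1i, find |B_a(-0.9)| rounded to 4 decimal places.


Step 1: Numerator z0 - a = -0.9 - (0.3 - 0.1i) = -1.2 + 0.1i
Step 2: Denominator 1 - conj(a)*z0 = 1 - (0.3 + 0.1i)*(-0.9) = 1.27 + 0.09i
Step 3: |z0 - a|^2 = (-1.2)^2 + 0.1^2 = 1.45; |1 - conj(a)*z0|^2 = 1.27^2 + 0.09^2 = 1.621
Step 4: |B_a(-0.9)| = sqrt(1.45 / 1.621) = sqrt(0.89451)
Step 5: = 0.9458

0.9458


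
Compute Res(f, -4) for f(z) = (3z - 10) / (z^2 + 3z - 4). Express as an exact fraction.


Step 1: Q(z) = z^2 + 3z - 4 = (z + 4)(z - 1)
Step 2: Q'(z) = 2z + 3
Step 3: Q'(-4) = -5, P(-4) = -22
Step 4: Res = P(-4)/Q'(-4) = -22/(-5) = 22/5

22/5


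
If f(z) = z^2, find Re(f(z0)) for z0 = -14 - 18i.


Step 1: z0 = -14 - 18i
Step 2: z0^2 = (-14)^2 - (-18)^2 + 504i
Step 3: real part = 196 - 324 = -128

-128


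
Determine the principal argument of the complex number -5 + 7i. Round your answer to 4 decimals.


Step 1: z = -5 + 7i
Step 2: arg(z) = atan2(7, -5)
Step 3: arg(z) = 2.191

2.191


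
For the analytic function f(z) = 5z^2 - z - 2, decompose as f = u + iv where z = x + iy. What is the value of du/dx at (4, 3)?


Step 1: f(z) = 5(x+iy)^2 - (x+iy) - 2
Step 2: u = 5(x^2 - y^2) - x - 2
Step 3: u_x = 10x - 1
Step 4: At (4, 3): u_x = 40 - 1 = 39

39


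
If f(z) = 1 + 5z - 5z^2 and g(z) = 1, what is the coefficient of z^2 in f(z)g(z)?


Step 1: z^2 term in f*g comes from: (1)*(0) + (5z)*(0) + (-5z^2)*(1)
Step 2: = 0 + 0 - 5
Step 3: = -5

-5


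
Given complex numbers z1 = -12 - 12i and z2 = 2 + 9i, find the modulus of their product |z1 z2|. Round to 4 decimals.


Step 1: |z1| = sqrt((-12)^2 + (-12)^2) = sqrt(288)
Step 2: |z2| = sqrt(2^2 + 9^2) = sqrt(85)
Step 3: |z1*z2| = |z1|*|z2| = sqrt(288) * sqrt(85) = sqrt(288 * 85) = sqrt(24480)
Step 4: = 156.4609

156.4609


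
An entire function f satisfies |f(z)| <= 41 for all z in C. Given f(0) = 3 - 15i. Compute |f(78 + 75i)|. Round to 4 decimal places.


Step 1: By Liouville's theorem, a bounded entire function is constant.
Step 2: f(z) = f(0) = 3 - 15i for all z.
Step 3: |f(w)| = |3 - 15i| = sqrt(9 + 225)
Step 4: = 15.2971

15.2971


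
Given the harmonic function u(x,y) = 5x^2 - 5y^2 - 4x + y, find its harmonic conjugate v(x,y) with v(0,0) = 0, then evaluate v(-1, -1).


Step 1: v_x = -u_y = 10y - 1
Step 2: v_y = u_x = 10x - 4
Step 3: v = 10xy - x - 4y + C
Step 4: v(0,0) = 0 => C = 0
Step 5: v(-1, -1) = 15

15


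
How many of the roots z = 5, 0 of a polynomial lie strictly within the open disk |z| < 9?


Step 1: Check each root:
  z = 5: |5| = 5 < 9
  z = 0: |0| = 0 < 9
Step 2: Count = 2

2


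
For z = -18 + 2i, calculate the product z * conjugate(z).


Step 1: conj(z) = -18 - 2i
Step 2: z * conj(z) = (-18)^2 + 2^2
Step 3: = 324 + 4 = 328

328


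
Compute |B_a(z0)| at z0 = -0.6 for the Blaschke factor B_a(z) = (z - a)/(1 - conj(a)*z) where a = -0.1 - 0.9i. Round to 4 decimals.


Step 1: Numerator z0 - a = -0.6 - (-0.1 - 0.9i) = -0.5 + 0.9i
Step 2: Denominator 1 - conj(a)*z0 = 1 - (-0.1 + 0.9i)*(-0.6) = 0.94 + 0.54i
Step 3: |z0 - a|^2 = (-0.5)^2 + 0.9^2 = 1.06; |1 - conj(a)*z0|^2 = 0.94^2 + 0.54^2 = 1.1752
Step 4: |B_a(-0.6)| = sqrt(1.06 / 1.1752) = sqrt(0.901974)
Step 5: = 0.9497

0.9497


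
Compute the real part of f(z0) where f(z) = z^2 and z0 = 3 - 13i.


Step 1: z0 = 3 - 13i
Step 2: z0^2 = 3^2 - (-13)^2 - 78i
Step 3: real part = 9 - 169 = -160

-160


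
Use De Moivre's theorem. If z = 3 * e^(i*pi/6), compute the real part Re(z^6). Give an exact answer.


Step 1: By De Moivre's theorem, z^6 = 3^6 * e^(i*6*pi/6) = 729 * (cos(pi) + i*sin(pi))
Step 2: |z|^6 = 3^6 = 729
Step 3: The angle pi already lies in [0, 2*pi)
Step 4: cos(pi) = -1
Step 5: Re(z^6) = 729 * (-1) = -729

-729


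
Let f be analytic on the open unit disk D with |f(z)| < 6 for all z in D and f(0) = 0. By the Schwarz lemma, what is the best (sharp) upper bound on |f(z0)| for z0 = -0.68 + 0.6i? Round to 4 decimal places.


Step 1: g = f/6 maps D -> D with g(0) = 0, so by the Schwarz lemma |g(z)| <= |z|, i.e. |f(z)| <= 6|z|; this is sharp (f(z) = 6z).
Step 2: |z0|^2 = (-0.68)^2 + 0.6^2 = 0.8224
Step 3: |z0| = sqrt(0.8224) = 0.906863
Step 4: Best bound = 6 * |z0| = 6 * 0.906863 = 5.4412

5.4412


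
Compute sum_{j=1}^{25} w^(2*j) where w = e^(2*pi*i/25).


Step 1: The sum sum_{j=1}^{n} w^(k*j) equals n if n | k, else 0.
Step 2: Here n = 25, k = 2
Step 3: Does n divide k? 25 | 2 -> False
Step 4: Sum = 0

0


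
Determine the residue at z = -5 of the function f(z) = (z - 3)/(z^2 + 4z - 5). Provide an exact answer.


Step 1: Q(z) = z^2 + 4z - 5 = (z + 5)(z - 1)
Step 2: Q'(z) = 2z + 4
Step 3: Q'(-5) = -6, P(-5) = -8
Step 4: Res = P(-5)/Q'(-5) = -8/(-6) = 4/3

4/3


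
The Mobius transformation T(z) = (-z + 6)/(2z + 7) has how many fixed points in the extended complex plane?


Step 1: Fixed points satisfy T(z) = z
Step 2: 2z^2 + 8z - 6 = 0
Step 3: Discriminant = 8^2 - 4*2*(-6) = 112
Step 4: Number of fixed points = 2

2


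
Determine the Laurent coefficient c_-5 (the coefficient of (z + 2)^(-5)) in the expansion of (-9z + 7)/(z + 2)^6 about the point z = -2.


Step 1: Write the numerator in powers of (z + 2): -9z + 7 = -9(z + 2) + (-9*(-2) + 7) = -9(z + 2) + 25
Step 2: Divide by (z + 2)^6: f(z) = 25(z + 2)^(-6) - 9(z + 2)^(-5)
Step 3: This finite sum is the Laurent series of f about z = -2.
Step 4: Coefficient of (z + 2)^(-5) = coefficient of (z + 2) in the re-centred numerator = -9

-9


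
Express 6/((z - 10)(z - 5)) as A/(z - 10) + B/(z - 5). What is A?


Step 1: Multiply both sides by (z - 10) and set z = 10
Step 2: A = 6 / (10 - 5)
Step 3: A = 6 / 5
Step 4: A = 6/5

6/5


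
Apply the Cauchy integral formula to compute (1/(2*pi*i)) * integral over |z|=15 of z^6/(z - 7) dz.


Step 1: f(z) = z^6, a = 7 is inside |z| = 15
Step 2: By Cauchy integral formula: (1/(2pi*i)) * integral = f(a)
Step 3: f(7) = 7^6 = 117649

117649


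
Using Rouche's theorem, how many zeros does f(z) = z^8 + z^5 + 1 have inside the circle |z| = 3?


Step 1: On |z| = 3 the three terms have sizes |z^8| = 3^8 = 6561, |z^5| = 3^5 = 243, |1| = 1
Step 2: The dominant term is g(z) = z^8; let h(z) = z^5 + 1 so f = g + h
Step 3: On |z| = 3: |g| = 6561 and |h| <= 243 + 1 = 244
Step 4: Since 6561 > 244, |h| < |g| on |z| = 3, so by Rouche f has the same number of zeros as g inside |z| < 3
Step 5: g(z) = z^8 has 8 zeros (all at the origin) inside |z| < 3. Answer = 8

8


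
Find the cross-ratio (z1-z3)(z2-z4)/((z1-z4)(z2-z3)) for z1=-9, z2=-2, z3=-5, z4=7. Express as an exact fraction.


Step 1: (z1-z3)(z2-z4) = (-4) * (-9) = 36
Step 2: (z1-z4)(z2-z3) = (-16) * 3 = -48
Step 3: Cross-ratio = -36/48 = -3/4

-3/4


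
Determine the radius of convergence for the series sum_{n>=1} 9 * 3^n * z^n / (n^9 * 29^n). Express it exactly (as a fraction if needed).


Step 1: General term a_n = 9 * 3^n / (n^9 * 29^n)
Step 2: By the root test, |a_n|^(1/n) = 9^(1/n) * 3 / (n^(9/n) * 29) -> 3/29 as n -> infinity (since 9^(1/n) -> 1 and n^(9/n) -> 1)
Step 3: R = 1/lim|a_n|^(1/n) = 29/3

29/3


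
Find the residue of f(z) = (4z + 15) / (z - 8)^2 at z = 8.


Step 1: Pole of order 2 at z = 8
Step 2: Res = lim d/dz [(z - 8)^2 * f(z)] as z -> 8
Step 3: (z - 8)^2 * f(z) = 4z + 15
Step 4: d/dz[4z + 15] = 4

4


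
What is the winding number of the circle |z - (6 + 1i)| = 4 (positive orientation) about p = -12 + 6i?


Step 1: Center c = (6, 1), radius = 4
Step 2: |p - c|^2 = (-18)^2 + 5^2 = 349
Step 3: r^2 = 16
Step 4: |p-c| > r so winding number = 0

0


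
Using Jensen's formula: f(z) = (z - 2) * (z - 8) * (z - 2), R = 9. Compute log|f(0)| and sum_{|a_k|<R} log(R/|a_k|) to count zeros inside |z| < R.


Jensen's formula: (1/2pi)*integral log|f(Re^it)|dt = log|f(0)| + sum_{|a_k|<R} log(R/|a_k|)
Step 1: f(0) = (-2) * (-8) * (-2) = -32
Step 2: log|f(0)| = log|2| + log|8| + log|2| = 3.4657
Step 3: Zeros inside |z| < 9: 2, 8, 2
Step 4: Jensen sum = log(9/2) + log(9/8) + log(9/2) = 3.1259
Step 5: n(R) = number of terms in the Jensen sum = count of zeros inside |z| < 9 = 3

3


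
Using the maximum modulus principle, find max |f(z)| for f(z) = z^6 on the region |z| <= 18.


Step 1: On |z| = 18, |f(z)| = |z|^6 = 18^6
Step 2: By maximum modulus principle, maximum is on boundary.
Step 3: Maximum = 34012224 = 34012224

34012224


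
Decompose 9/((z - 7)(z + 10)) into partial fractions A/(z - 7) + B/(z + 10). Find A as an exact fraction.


Step 1: Multiply both sides by (z - 7) and set z = 7
Step 2: A = 9 / (7 + 10)
Step 3: A = 9 / 17
Step 4: A = 9/17

9/17


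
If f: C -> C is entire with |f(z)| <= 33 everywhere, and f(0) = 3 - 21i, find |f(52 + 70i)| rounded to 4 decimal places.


Step 1: By Liouville's theorem, a bounded entire function is constant.
Step 2: f(z) = f(0) = 3 - 21i for all z.
Step 3: |f(w)| = |3 - 21i| = sqrt(9 + 441)
Step 4: = 21.2132

21.2132


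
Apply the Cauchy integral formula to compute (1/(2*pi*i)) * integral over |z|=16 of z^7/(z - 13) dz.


Step 1: f(z) = z^7, a = 13 is inside |z| = 16
Step 2: By Cauchy integral formula: (1/(2pi*i)) * integral = f(a)
Step 3: f(13) = 13^7 = 62748517

62748517


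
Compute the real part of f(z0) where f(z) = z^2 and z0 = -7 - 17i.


Step 1: z0 = -7 - 17i
Step 2: z0^2 = (-7)^2 - (-17)^2 + 238i
Step 3: real part = 49 - 289 = -240

-240


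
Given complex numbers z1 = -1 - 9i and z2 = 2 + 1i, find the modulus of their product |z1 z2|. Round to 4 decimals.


Step 1: |z1| = sqrt((-1)^2 + (-9)^2) = sqrt(82)
Step 2: |z2| = sqrt(2^2 + 1^2) = sqrt(5)
Step 3: |z1*z2| = |z1|*|z2| = sqrt(82) * sqrt(5) = sqrt(82 * 5) = sqrt(410)
Step 4: = 20.2485

20.2485


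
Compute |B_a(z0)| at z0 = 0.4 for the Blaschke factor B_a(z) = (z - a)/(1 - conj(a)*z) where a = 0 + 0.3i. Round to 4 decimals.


Step 1: Numerator z0 - a = 0.4 - (0 + 0.3i) = 0.4 - 0.3i
Step 2: Denominator 1 - conj(a)*z0 = 1 - (0 - 0.3i)*0.4 = 1 + 0.12i
Step 3: |z0 - a|^2 = 0.4^2 + (-0.3)^2 = 0.25; |1 - conj(a)*z0|^2 = 1^2 + 0.12^2 = 1.0144
Step 4: |B_a(0.4)| = sqrt(0.25 / 1.0144) = sqrt(0.246451)
Step 5: = 0.4964

0.4964


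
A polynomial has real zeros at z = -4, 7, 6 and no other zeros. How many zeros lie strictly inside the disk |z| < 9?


Step 1: Check each root:
  z = -4: |-4| = 4 < 9
  z = 7: |7| = 7 < 9
  z = 6: |6| = 6 < 9
Step 2: Count = 3

3


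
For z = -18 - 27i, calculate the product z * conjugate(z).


Step 1: conj(z) = -18 + 27i
Step 2: z * conj(z) = (-18)^2 + (-27)^2
Step 3: = 324 + 729 = 1053

1053


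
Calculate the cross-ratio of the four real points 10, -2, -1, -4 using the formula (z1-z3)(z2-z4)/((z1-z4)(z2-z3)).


Step 1: (z1-z3)(z2-z4) = 11 * 2 = 22
Step 2: (z1-z4)(z2-z3) = 14 * (-1) = -14
Step 3: Cross-ratio = -22/14 = -11/7

-11/7


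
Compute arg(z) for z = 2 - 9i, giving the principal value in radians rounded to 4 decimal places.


Step 1: z = 2 - 9i
Step 2: arg(z) = atan2(-9, 2)
Step 3: arg(z) = -1.3521

-1.3521


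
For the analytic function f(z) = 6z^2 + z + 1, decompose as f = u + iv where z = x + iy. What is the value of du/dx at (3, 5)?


Step 1: f(z) = 6(x+iy)^2 + (x+iy) + 1
Step 2: u = 6(x^2 - y^2) + x + 1
Step 3: u_x = 12x + 1
Step 4: At (3, 5): u_x = 36 + 1 = 37

37


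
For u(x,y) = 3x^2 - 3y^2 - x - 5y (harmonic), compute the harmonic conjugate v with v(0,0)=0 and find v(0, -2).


Step 1: v_x = -u_y = 6y + 5
Step 2: v_y = u_x = 6x - 1
Step 3: v = 6xy + 5x - y + C
Step 4: v(0,0) = 0 => C = 0
Step 5: v(0, -2) = 2

2


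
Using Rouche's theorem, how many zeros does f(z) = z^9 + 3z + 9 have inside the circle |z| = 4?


Step 1: On |z| = 4 the three terms have sizes |z^9| = 4^9 = 262144, |3z| = 3*4 = 12, |9| = 9
Step 2: The dominant term is g(z) = z^9; let h(z) = 3z + 9 so f = g + h
Step 3: On |z| = 4: |g| = 262144 and |h| <= 12 + 9 = 21
Step 4: Since 262144 > 21, |h| < |g| on |z| = 4, so by Rouche f has the same number of zeros as g inside |z| < 4
Step 5: g(z) = z^9 has 9 zeros (all at the origin) inside |z| < 4. Answer = 9

9


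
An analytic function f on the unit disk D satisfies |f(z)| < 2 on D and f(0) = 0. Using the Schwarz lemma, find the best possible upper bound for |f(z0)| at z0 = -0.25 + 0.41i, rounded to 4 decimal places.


Step 1: g = f/2 maps D -> D with g(0) = 0, so by the Schwarz lemma |g(z)| <= |z|, i.e. |f(z)| <= 2|z|; this is sharp (f(z) = 2z).
Step 2: |z0|^2 = (-0.25)^2 + 0.41^2 = 0.2306
Step 3: |z0| = sqrt(0.2306) = 0.480208
Step 4: Best bound = 2 * |z0| = 2 * 0.480208 = 0.9604

0.9604


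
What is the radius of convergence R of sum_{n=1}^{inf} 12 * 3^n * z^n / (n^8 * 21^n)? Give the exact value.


Step 1: General term a_n = 12 * 3^n / (n^8 * 21^n)
Step 2: By the root test, |a_n|^(1/n) = 12^(1/n) * 3 / (n^(8/n) * 21) -> 3/21 as n -> infinity (since 12^(1/n) -> 1 and n^(8/n) -> 1)
Step 3: R = 1/lim|a_n|^(1/n) = 21/3 = 7

7


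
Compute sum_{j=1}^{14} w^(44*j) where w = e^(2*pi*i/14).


Step 1: The sum sum_{j=1}^{n} w^(k*j) equals n if n | k, else 0.
Step 2: Here n = 14, k = 44
Step 3: Does n divide k? 14 | 44 -> False
Step 4: Sum = 0

0


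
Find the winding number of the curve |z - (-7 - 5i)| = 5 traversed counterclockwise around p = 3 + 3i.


Step 1: Center c = (-7, -5), radius = 5
Step 2: |p - c|^2 = 10^2 + 8^2 = 164
Step 3: r^2 = 25
Step 4: |p-c| > r so winding number = 0

0


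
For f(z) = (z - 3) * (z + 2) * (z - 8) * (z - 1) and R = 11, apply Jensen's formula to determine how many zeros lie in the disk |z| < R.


Jensen's formula: (1/2pi)*integral log|f(Re^it)|dt = log|f(0)| + sum_{|a_k|<R} log(R/|a_k|)
Step 1: f(0) = (-3) * 2 * (-8) * (-1) = -48
Step 2: log|f(0)| = log|3| + log|-2| + log|8| + log|1| = 3.8712
Step 3: Zeros inside |z| < 11: 3, -2, 8, 1
Step 4: Jensen sum = log(11/3) + log(11/2) + log(11/8) + log(11/1) = 5.7204
Step 5: n(R) = number of terms in the Jensen sum = count of zeros inside |z| < 11 = 4

4


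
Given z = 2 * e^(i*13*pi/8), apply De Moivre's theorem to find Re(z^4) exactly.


Step 1: By De Moivre's theorem, z^4 = 2^4 * e^(i*4*13*pi/8) = 16 * (cos(13*pi/2) + i*sin(13*pi/2))
Step 2: |z|^4 = 2^4 = 16
Step 3: Reduce the angle mod 2*pi: 13*pi/2 - 6*pi = pi/2
Step 4: cos(pi/2) = 0
Step 5: Re(z^4) = 16 * 0 = 0

0


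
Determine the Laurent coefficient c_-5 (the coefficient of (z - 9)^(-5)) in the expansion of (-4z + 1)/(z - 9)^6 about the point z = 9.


Step 1: Write the numerator in powers of (z - 9): -4z + 1 = -4(z - 9) + (-4*9 + 1) = -4(z - 9) - 35
Step 2: Divide by (z - 9)^6: f(z) = -35(z - 9)^(-6) - 4(z - 9)^(-5)
Step 3: This finite sum is the Laurent series of f about z = 9.
Step 4: Coefficient of (z - 9)^(-5) = coefficient of (z - 9) in the re-centred numerator = -4

-4


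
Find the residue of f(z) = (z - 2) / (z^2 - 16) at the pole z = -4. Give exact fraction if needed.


Step 1: Q(z) = z^2 - 16 = (z + 4)(z - 4)
Step 2: Q'(z) = 2z
Step 3: Q'(-4) = -8, P(-4) = -6
Step 4: Res = P(-4)/Q'(-4) = -6/(-8) = 3/4

3/4


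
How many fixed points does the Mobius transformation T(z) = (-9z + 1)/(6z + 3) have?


Step 1: Fixed points satisfy T(z) = z
Step 2: 6z^2 + 12z - 1 = 0
Step 3: Discriminant = 12^2 - 4*6*(-1) = 168
Step 4: Number of fixed points = 2

2


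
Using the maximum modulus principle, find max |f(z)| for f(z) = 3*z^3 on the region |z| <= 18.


Step 1: On |z| = 18, |f(z)| = 3 * |z|^3 = 3 * 18^3
Step 2: By maximum modulus principle, maximum is on boundary.
Step 3: Maximum = 3 * 5832 = 17496

17496
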